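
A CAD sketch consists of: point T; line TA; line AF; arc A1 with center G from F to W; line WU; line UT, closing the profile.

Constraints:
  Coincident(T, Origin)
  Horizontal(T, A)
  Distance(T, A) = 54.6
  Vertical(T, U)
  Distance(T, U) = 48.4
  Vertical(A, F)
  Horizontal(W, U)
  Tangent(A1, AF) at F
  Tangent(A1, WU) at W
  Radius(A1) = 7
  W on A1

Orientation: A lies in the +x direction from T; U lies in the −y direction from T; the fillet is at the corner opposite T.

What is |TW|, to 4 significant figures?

67.88

T is at the origin; TA is horizontal with |TA| = 54.6 and A on the +x side, so A = (54.60, 0.000). TU is vertical with |TU| = 48.4 and U on the −y side, so U = (0.000, -48.40). The virtual corner opposite T is at (54.60, -48.40). Tangency of A1 to AF means the radius GF is perpendicular to AF and tangency of A1 to WU means the radius GW is perpendicular to WU, with radius 7.0, so the center G sits 7.0 in from both sides at G = (47.60, -41.40). That places the tangent points at F = (54.60, -41.40) on AF and W = (47.60, -48.40) on WU. Then |TW| = |W − T| = 67.88.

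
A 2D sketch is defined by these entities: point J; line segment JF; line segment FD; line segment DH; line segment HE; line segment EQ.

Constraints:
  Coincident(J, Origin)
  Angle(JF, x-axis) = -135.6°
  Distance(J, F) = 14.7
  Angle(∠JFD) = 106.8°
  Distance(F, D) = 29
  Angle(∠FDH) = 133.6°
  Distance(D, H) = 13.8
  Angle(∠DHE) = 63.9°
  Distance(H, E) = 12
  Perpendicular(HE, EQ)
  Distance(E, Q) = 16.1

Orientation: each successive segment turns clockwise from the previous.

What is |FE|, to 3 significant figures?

30.3

∠FDH = 133.6° gives DH at 105° from the x-axis; with |DH| = 13.8, H = (-39.4, 17.0). ∠DHE = 63.9° gives HE at -11.3° from the x-axis; with |HE| = 12.0, E = (-27.7, 14.7). Then |FE| = |E − F| = 30.3.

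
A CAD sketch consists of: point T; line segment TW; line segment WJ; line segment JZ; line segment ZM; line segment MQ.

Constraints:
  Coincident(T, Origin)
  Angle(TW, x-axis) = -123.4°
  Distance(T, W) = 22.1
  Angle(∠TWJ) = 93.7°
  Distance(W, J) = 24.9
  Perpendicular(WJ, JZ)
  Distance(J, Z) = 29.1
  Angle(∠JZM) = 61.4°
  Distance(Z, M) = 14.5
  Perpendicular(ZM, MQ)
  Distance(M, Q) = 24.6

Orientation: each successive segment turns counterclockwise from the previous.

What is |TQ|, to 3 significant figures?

33.3

∠JZM = 61.4° gives ZM at 172° from the x-axis; with |ZM| = 14.5, M = (10.9, -8.12). The perpendicularity gives MQ at right angles to ZM, so MQ runs at -98.5°; with |MQ| = 24.6, Q = (7.27, -32.4). Then |TQ| = |Q − T| = 33.3.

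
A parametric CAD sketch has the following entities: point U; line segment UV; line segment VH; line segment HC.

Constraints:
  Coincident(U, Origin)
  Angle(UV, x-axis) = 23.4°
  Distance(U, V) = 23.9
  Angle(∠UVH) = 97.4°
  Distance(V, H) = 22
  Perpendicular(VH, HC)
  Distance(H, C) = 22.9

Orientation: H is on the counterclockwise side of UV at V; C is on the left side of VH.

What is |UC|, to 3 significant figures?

25.1

∠UVH = 97.4°, so VH runs at 23.4° + (180° − 97.4°) = 106° from the x-axis; with |VH| = 22.0, H = V + 22.0·(cos 106°, sin 106°) = (15.9, 30.6). The perpendicularity gives HC at right angles to VH; with |HC| = 22.9 on the left of VH, C = H + 22.9·(-0.961, -0.276) = (-6.14, 24.3). Then |UC| = |C − U| = 25.1.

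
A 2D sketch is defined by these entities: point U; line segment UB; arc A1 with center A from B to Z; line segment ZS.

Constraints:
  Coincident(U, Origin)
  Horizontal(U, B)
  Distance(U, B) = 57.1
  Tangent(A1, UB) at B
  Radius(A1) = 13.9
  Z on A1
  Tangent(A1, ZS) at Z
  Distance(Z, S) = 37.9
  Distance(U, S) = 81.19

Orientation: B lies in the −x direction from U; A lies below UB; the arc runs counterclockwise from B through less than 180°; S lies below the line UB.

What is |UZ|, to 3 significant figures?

72.7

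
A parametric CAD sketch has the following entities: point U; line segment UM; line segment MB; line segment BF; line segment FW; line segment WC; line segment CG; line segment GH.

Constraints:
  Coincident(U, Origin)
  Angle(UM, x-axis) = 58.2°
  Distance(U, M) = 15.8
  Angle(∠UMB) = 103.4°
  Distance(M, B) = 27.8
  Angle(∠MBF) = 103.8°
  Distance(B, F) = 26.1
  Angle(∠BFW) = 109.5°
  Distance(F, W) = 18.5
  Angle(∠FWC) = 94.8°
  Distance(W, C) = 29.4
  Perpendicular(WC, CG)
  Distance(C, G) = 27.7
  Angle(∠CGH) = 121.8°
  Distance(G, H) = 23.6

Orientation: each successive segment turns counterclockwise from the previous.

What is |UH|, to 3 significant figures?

49.5

WC is perpendicular to CG, so CG runs at 96.7°; with |CG| = 27.7, G = (-3.98, 32.5). ∠CGH = 121.8° gives GH at 155° from the x-axis; with |GH| = 23.6, H = (-25.4, 42.5). Then |UH| = |H − U| = 49.5.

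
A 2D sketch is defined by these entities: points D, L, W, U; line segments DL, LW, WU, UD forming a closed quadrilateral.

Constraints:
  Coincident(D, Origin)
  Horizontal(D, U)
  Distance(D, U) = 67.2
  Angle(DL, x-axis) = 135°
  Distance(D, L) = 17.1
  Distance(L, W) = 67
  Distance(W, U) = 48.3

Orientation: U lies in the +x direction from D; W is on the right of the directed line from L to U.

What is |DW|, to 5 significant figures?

49.901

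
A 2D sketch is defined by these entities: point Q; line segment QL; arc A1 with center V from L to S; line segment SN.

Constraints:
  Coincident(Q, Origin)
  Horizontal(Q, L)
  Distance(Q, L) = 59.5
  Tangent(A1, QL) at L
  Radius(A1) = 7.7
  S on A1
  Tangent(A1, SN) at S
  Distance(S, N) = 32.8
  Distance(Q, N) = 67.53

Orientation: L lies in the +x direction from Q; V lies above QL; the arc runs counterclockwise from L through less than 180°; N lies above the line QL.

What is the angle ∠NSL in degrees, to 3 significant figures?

123°

Checks: |VS| = 7.700 ✓; ∠(VS, SN) = 90.00° ✓; |SN| = 32.80 ✓; |QN| = 67.53 ✓.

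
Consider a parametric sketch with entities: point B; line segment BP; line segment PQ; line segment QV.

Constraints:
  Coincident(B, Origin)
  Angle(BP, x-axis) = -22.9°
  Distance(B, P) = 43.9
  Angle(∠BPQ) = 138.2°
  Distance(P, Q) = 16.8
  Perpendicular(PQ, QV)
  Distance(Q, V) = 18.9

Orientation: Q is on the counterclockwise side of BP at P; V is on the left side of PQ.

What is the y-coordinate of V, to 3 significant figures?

6.24

B is at the origin; BP runs at -22.9° with length 43.9, so P = 43.9·(cos -22.9°, sin -22.9°) = (40.4, -17.1). ∠BPQ = 138.2°, so PQ runs at -22.9° + (180° − 138.2°) = 18.9° from the x-axis; with |PQ| = 16.8, Q = P + 16.8·(cos 18.9°, sin 18.9°) = (56.3, -11.6). The perpendicularity gives QV at right angles to PQ; with |QV| = 18.9 on the left of PQ, V = Q + 18.9·(-0.324, 0.946) = (50.2, 6.24). So V.y = 6.24.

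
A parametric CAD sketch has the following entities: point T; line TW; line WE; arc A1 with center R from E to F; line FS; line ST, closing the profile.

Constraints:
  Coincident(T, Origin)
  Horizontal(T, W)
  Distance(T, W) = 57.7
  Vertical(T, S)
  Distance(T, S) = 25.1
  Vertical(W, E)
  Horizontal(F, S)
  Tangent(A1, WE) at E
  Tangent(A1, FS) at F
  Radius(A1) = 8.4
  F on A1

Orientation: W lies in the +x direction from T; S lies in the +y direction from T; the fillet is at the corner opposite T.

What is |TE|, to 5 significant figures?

60.068

The virtual corner opposite T is at (57.700, 25.100). The tangent condition forces RE to be normal to WE and the tangent condition forces RF to be normal to FS, with radius 8.4, so the center R sits 8.4 in from both sides at R = (49.300, 16.700). That places the tangent points at E = (57.700, 16.700) on WE and F = (49.300, 25.100) on FS. Then |TE| = |E − T| = 60.068.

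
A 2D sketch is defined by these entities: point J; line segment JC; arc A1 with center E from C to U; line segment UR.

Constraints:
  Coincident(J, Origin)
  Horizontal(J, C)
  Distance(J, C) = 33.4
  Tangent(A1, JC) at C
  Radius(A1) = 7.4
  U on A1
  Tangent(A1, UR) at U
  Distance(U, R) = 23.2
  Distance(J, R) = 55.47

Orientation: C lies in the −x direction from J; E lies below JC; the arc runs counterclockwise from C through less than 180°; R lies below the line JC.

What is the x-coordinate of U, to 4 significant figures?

-40.27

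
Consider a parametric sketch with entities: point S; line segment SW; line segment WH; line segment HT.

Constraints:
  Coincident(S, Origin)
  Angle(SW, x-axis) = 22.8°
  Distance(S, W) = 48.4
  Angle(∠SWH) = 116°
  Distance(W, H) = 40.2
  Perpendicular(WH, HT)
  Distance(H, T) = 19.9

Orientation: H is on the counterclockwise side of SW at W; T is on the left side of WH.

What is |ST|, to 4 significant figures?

65.80

S is at the origin; SW runs at 22.8° with length 48.4, so W = 48.4·(cos 22.8°, sin 22.8°) = (44.62, 18.76). ∠SWH = 116.0°, so WH runs at 22.8° + (180° − 116.0°) = 86.80° from the x-axis; with |WH| = 40.2, H = W + 40.2·(cos 86.80°, sin 86.80°) = (46.86, 58.89). WH is perpendicular to HT; with |HT| = 19.9 on the left of WH, T = H + 19.9·(-0.9984, 0.05582) = (26.99, 60.00). Then |ST| = |T − S| = 65.80.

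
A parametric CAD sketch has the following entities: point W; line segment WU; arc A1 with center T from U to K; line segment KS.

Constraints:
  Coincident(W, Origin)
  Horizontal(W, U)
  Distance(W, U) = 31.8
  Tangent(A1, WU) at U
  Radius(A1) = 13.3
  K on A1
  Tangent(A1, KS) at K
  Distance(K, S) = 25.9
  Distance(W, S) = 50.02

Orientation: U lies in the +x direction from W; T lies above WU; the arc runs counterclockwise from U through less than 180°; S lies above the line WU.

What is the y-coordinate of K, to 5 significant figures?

21.201

Checks: |TK| = 13.30 ✓; ∠(TK, KS) = 90.00° ✓; |KS| = 25.90 ✓; |WS| = 50.02 ✓.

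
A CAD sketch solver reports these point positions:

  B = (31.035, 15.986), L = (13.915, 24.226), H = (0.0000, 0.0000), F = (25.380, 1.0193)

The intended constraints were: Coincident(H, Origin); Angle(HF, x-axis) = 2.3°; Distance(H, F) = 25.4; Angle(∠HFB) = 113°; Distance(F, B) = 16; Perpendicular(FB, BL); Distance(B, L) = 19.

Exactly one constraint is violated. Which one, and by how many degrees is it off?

Perpendicular(FB, BL) — off by 5.00°.

H = (0.00, 0.00) ✓; HF at 2.300° ✓; |HF| = 25.40 ✓; ∠HFB = 113.0° ✓; |FB| = 16.00 ✓; ∠(FB, BL) = 85.00° ✗; |BL| = 19.00 ✓.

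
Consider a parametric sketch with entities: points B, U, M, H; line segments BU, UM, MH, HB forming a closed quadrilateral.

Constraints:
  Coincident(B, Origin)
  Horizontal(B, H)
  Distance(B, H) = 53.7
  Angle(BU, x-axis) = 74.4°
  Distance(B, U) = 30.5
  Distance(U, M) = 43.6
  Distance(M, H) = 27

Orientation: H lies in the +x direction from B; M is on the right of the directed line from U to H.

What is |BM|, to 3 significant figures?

29.8

B is at the origin; B and H share the same y with |BH| = 53.7 and H in +x, so H = (53.7, 0). BU runs at 74.4° with |BU| = 30.5, so U = (8.20, 29.4). M is determined by |UM| = 43.6 and |MH| = 27.0 together: it lies at the intersection of circle(U, 43.6) and circle(H, 27.0). With |UH| = 54.2, the foot of the radical line on UH is 37.9 from U and the perpendicular offset is √(43.6² − 37.9²) = 21.6. Taking the right-of-UH solution: M = (28.3, -9.29).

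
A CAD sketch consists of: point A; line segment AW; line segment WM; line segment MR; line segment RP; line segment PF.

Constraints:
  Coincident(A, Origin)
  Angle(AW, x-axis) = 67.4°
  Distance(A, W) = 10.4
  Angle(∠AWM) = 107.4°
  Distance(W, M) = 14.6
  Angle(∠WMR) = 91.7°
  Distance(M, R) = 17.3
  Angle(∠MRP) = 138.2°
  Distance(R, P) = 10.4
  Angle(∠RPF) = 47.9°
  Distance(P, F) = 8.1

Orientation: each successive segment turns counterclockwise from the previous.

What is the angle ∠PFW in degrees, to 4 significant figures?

164.8°

A is at the origin; AW runs at 67.4° with length 10.4, so W = (3.997, 9.601). ∠AWM = 107.4° gives WM at 140.0° from the x-axis; with |WM| = 14.6, M = (-7.188, 18.99). ∠WMR = 91.7° gives MR at -131.7° from the x-axis; with |MR| = 17.3, R = (-18.70, 6.069). ∠MRP = 138.2° gives RP at -89.90° from the x-axis; with |RP| = 10.4, P = (-18.68, -4.331). ∠RPF = 47.9° gives PF at 42.20° from the x-axis; with |PF| = 8.1, F = (-12.68, 1.110). Then cos ∠PFW = FP·FW / (|FP||FW|), giving 164.8°.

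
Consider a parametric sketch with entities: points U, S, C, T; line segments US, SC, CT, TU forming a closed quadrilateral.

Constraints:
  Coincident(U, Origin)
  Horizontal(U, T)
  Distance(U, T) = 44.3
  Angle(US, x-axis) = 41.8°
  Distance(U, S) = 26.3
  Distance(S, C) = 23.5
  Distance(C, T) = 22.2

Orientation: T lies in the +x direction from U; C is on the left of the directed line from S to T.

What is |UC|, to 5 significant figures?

48.053

U is at the origin; U and T share the same y with |UT| = 44.3 and T in +x, so T = (44.3, 0). US runs at 41.8° with |US| = 26.3, so S = (19.606, 17.530). C is determined by |SC| = 23.5 and |CT| = 22.2 together: it lies at the intersection of circle(S, 23.5) and circle(T, 22.2). With |ST| = 30.283, the foot of the radical line on ST is 16.123 from S and the perpendicular offset is √(23.5² − 16.123²) = 17.097. Taking the left-of-ST solution: C = (42.650, 22.139).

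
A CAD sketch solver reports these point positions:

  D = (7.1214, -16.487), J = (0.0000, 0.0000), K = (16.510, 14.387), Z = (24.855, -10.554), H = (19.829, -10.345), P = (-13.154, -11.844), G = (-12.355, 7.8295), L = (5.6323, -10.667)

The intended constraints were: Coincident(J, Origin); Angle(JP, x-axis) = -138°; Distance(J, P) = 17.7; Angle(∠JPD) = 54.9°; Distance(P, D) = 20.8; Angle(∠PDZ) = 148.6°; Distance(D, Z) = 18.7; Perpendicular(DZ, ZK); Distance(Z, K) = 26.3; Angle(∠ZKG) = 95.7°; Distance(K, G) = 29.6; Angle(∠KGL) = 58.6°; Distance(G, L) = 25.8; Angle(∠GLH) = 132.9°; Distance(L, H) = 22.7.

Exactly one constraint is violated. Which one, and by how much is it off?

Distance(L, H) = 22.7 — off by 8.50.

J = (0.00, 0.00) ✓; JP at -138.0° ✓; |JP| = 17.70 ✓; ∠JPD = 54.90° ✓; |PD| = 20.80 ✓; ∠PDZ = 148.6° ✓; |DZ| = 18.70 ✓; ∠(DZ, ZK) = 90.00° ✓; |ZK| = 26.30 ✓; ∠ZKG = 95.70° ✓; |KG| = 29.60 ✓; ∠KGL = 58.60° ✓; |GL| = 25.80 ✓; ∠GLH = 132.9° ✓; |LH| = 14.20 ✗.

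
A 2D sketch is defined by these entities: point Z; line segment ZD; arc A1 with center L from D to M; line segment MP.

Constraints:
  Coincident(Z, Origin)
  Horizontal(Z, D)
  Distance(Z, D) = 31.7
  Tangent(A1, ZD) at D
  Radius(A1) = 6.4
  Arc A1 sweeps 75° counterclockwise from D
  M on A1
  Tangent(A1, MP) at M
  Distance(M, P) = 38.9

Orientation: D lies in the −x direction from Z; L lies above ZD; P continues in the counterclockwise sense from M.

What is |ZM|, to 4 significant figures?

25.96

Z is at the origin; ZD is horizontal with |ZD| = 31.7 and D on the −x side, so D = (-31.70, 0.000). A1 meets ZD tangentially, so LD is at right angles to ZD, so L = D + (0, 6.4) = (-31.70, 6.400). On A1, D sits at bearing -90° from L; a 75° counterclockwise sweep puts M at bearing -15°, so M = L + 6.4·(cos -15°, sin -15°) = (-25.52, 4.744). Then |ZM| = |M − Z| = 25.96.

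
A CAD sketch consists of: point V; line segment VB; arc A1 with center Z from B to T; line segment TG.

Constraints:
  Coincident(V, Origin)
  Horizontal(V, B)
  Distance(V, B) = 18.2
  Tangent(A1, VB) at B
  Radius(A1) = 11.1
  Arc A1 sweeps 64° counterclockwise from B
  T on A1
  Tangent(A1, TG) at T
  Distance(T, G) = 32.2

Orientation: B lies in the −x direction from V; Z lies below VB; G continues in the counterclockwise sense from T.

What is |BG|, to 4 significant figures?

42.63

V is at the origin; V and B share the same y with |VB| = 18.2 and B on the −x side, so B = (-18.20, 0.000). Since A1 is tangent to VB there, ZB ⟂ VB, so Z = B + (0, -11.1) = (-18.20, -11.10). On A1, B sits at bearing 90° from Z; a 64° counterclockwise sweep puts T at bearing 154°, so T = Z + 11.1·(cos 154°, sin 154°) = (-28.18, -6.234). The tangent condition forces ZT to be normal to TG, so TG runs along (−sin 154°, cos 154°); with |TG| = 32.2, G = (-42.29, -35.18). Then |BG| = |G − B| = 42.63.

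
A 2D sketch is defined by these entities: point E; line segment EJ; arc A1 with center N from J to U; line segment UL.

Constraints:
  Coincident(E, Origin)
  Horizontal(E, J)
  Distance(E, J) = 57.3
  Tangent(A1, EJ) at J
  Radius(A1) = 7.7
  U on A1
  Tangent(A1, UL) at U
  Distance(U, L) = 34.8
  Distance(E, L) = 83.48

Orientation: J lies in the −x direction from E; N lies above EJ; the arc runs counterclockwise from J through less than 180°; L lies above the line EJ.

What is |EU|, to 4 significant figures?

52.90

E is at the origin; E and J share the same y with |EJ| = 57.3 and J on the −x side, so J = (-57.30, 0.000). The tangent condition forces NJ to be normal to EJ, so N = J + (0, 7.7) = (-57.30, 7.700). Since NU ⟂ UL (tangency), |NL| = √(7.7² + 34.8²) = 35.64 regardless of where U sits on A1. So L lies on both circle(E, 83.48) and circle(N, 35.64); the above-EJ intersection is L = (-73.60, 39.40). U is the foot of the tangent from L: U = (-51.37, 12.62).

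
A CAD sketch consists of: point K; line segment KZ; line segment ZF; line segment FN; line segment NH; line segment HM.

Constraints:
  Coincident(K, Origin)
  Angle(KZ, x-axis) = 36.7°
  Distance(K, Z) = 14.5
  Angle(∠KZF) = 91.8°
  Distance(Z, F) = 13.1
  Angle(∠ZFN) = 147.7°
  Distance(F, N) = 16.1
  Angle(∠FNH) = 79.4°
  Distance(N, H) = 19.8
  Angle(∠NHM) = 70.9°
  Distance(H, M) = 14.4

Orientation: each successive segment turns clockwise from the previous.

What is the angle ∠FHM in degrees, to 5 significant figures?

27.677°

K is at the origin; KZ runs at 36.7° with length 14.5, so Z = (11.626, 8.6656). ∠KZF = 91.8° gives ZF at -51.500° from the x-axis; with |ZF| = 13.1, F = (19.781, -1.5866). ∠ZFN = 147.7° gives FN at -83.800° from the x-axis; with |FN| = 16.1, N = (21.519, -17.592). ∠FNH = 79.4° gives NH at 175.60° from the x-axis; with |NH| = 19.8, H = (1.7778, -16.073). ∠NHM = 70.9° gives HM at 66.500° from the x-axis; with |HM| = 14.4, M = (7.5198, -2.8677). Then cos ∠FHM = HF·HM / (|HF||HM|), giving 27.677°.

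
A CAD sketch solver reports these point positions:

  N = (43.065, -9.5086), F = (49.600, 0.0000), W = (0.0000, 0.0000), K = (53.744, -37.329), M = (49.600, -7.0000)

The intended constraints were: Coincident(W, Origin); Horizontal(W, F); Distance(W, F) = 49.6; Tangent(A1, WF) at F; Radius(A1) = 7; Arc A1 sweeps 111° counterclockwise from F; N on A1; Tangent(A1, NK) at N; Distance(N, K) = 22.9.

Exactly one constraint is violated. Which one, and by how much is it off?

Distance(N, K) = 22.9 — off by 6.90.

W = (0.00, 0.00) ✓; W.y = 0.00, F.y = 0.00 ✓; |WF| = 49.60 ✓; ∠(MF, FW) = 90.00° ✓; |MF| = 7.000 ✓; bearing(M→N) − bearing(M→F) = 111.0° ✓; |MN| = 7.000 ✓; ∠(MN, NK) = 90.00° ✓; |NK| = 29.80 ✗.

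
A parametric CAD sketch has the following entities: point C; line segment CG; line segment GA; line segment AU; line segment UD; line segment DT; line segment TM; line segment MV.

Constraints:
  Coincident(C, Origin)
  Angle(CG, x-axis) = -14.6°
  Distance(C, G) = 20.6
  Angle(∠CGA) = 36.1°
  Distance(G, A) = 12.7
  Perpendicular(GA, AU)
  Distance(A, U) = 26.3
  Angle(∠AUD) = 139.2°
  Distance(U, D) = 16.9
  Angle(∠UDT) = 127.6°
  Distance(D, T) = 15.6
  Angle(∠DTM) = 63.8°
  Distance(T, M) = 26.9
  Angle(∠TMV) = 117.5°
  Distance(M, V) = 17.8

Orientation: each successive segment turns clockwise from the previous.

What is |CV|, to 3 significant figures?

3.27

C is at the origin; CG runs at -14.6° with length 20.6, so G = (19.9, -5.19). ∠CGA = 36.1° gives GA at -158° from the x-axis; with |GA| = 12.7, A = (8.12, -9.85). The perpendicularity gives AU at right angles to GA, so AU runs at 112°; with |AU| = 26.3, U = (-1.52, 14.6). ∠AUD = 139.2° gives UD at 70.7° from the x-axis; with |UD| = 16.9, D = (4.07, 30.6). ∠UDT = 127.6° gives DT at 18.3° from the x-axis; with |DT| = 15.6, T = (18.9, 35.5). ∠DTM = 63.8° gives TM at -97.9° from the x-axis; with |TM| = 26.9, M = (15.2, 8.83). ∠TMV = 117.5° gives MV at -160° from the x-axis; with |MV| = 17.8, V = (-1.59, 2.86). Then |CV| = |V − C| = 3.27.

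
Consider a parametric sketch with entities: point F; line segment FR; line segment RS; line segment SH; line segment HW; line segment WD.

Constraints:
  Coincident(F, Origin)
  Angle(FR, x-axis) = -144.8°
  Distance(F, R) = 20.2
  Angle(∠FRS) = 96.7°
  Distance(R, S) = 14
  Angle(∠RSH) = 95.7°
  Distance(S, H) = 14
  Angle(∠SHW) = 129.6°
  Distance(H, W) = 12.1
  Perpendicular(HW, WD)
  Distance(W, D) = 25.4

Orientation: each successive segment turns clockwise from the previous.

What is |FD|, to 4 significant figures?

17.74

F is at the origin; FR runs at -144.8° with length 20.2, so R = (-16.51, -11.64). ∠FRS = 96.7° gives RS at 131.9° from the x-axis; with |RS| = 14.0, S = (-25.86, -1.224). ∠RSH = 95.7° gives SH at 47.60° from the x-axis; with |SH| = 14.0, H = (-16.42, 9.115). ∠SHW = 129.6° gives HW at -2.800° from the x-axis; with |HW| = 12.1, W = (-4.330, 8.524). HW ⟂ WD, so WD runs at -92.80°; with |WD| = 25.4, D = (-5.571, -16.85). Then |FD| = |D − F| = 17.74.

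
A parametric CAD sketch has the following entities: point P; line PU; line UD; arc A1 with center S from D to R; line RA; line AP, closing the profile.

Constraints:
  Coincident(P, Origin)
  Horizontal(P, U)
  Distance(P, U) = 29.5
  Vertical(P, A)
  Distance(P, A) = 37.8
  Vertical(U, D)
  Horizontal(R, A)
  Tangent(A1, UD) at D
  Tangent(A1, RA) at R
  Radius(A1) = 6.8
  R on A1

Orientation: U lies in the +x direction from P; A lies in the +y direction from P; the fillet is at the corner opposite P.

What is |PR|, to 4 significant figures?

44.09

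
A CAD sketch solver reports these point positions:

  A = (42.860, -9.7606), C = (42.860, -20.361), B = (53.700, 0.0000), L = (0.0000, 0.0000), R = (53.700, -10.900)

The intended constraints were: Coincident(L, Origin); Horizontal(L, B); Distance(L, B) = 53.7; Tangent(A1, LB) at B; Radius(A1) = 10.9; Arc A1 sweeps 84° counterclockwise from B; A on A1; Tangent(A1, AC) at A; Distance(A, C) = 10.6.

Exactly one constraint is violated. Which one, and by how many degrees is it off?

Tangent(A1, AC) at A — off by 6.00°.

L = (0.00, 0.00) ✓; L.y = 0.00, B.y = 0.00 ✓; |LB| = 53.70 ✓; ∠(RB, BL) = 90.00° ✓; |RB| = 10.90 ✓; bearing(R→A) − bearing(R→B) = 84.00° ✓; |RA| = 10.90 ✓; ∠(RA, AC) = 84.00° ✗; |AC| = 10.60 ✓.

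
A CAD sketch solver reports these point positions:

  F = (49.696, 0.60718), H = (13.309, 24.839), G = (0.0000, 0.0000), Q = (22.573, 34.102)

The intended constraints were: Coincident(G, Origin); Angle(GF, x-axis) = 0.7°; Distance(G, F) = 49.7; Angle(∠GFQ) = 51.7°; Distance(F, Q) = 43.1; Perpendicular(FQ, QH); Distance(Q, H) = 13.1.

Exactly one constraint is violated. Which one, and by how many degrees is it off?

Perpendicular(FQ, QH) — off by 6.00°.

G = (0.00, 0.00) ✓; GF at 0.7000° ✓; |GF| = 49.70 ✓; ∠GFQ = 51.70° ✓; |FQ| = 43.10 ✓; ∠(FQ, QH) = 96.00° ✗; |QH| = 13.10 ✓.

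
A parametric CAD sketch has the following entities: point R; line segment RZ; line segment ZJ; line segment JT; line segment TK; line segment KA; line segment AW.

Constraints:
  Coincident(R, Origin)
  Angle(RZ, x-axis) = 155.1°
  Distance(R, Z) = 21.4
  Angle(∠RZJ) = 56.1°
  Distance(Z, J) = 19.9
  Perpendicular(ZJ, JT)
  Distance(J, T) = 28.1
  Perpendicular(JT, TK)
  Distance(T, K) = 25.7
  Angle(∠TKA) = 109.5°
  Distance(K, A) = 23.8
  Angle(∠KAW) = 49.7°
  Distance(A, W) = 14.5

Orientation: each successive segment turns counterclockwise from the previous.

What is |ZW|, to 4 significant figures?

10.82

∠TKA = 109.5° gives KA at 169.5° from the x-axis; with |KA| = 23.8, A = (-15.97, 23.47). ∠KAW = 49.7° gives AW at -60.20° from the x-axis; with |AW| = 14.5, W = (-8.759, 10.89). Then |ZW| = |W − Z| = 10.82.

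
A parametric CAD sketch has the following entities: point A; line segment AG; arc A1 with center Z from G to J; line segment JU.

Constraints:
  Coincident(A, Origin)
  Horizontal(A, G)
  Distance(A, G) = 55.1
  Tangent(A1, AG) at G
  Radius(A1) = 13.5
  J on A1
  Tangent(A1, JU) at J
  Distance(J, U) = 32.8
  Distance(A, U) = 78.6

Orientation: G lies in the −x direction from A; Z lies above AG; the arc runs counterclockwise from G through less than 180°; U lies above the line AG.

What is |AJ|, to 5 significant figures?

48.615

Checks: |ZJ| = 13.50 ✓; ∠(ZJ, JU) = 90.00° ✓; |JU| = 32.80 ✓; |AU| = 78.60 ✓.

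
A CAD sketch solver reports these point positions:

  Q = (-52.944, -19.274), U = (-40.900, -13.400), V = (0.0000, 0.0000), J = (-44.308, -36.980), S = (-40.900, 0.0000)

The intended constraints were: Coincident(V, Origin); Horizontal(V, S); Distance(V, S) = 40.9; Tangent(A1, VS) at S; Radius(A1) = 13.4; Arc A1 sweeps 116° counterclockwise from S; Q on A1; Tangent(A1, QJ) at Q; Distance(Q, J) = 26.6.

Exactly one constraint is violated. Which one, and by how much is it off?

Distance(Q, J) = 26.6 — off by 6.90.

V = (0.00, 0.00) ✓; V.y = 0.00, S.y = 0.00 ✓; |VS| = 40.90 ✓; ∠(US, SV) = 90.00° ✓; |US| = 13.40 ✓; bearing(U→Q) − bearing(U→S) = 116.0° ✓; |UQ| = 13.40 ✓; ∠(UQ, QJ) = 90.00° ✓; |QJ| = 19.70 ✗.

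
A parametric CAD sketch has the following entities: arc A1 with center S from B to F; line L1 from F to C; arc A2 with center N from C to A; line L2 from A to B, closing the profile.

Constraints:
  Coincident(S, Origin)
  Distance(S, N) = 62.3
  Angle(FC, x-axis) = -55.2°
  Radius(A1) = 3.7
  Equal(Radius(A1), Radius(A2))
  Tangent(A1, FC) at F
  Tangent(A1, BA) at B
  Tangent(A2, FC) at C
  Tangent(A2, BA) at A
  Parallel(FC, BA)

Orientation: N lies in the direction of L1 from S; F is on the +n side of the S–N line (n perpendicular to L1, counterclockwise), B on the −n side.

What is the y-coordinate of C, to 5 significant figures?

-49.046

The slot axis is L1's direction at -55.2°, so u = (cos -55.2°, sin -55.2°) = (0.57071, -0.82115) and n = (−sin -55.2°, cos -55.2°) = (0.82115, 0.57071). S is at the origin and N lies 62.3 along u from S, so N = 62.3·u = (35.555, -51.158). Tangency of A1 to both parallel lines with radius 3.7 puts F and B at S ± 3.7·n: F = (3.0383, 2.1116), B = (-3.0383, -2.1116). Equal radii place C and A the same way about N: C = N + 3.7·n = (38.594, -49.046), A = N − 3.7·n = (32.517, -53.269). So C.y = -49.046.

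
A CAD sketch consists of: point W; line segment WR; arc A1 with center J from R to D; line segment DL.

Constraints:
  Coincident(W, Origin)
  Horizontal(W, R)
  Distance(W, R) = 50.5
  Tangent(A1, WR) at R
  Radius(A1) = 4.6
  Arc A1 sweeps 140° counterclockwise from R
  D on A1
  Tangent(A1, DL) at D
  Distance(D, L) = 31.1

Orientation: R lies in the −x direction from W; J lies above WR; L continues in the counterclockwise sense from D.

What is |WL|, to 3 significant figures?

76.7

W is at the origin; WR is horizontal with |WR| = 50.5 and R on the −x side, so R = (-50.5, 0.00). Tangency of A1 to WR means the radius JR is perpendicular to WR, so J = R + (0, 4.6) = (-50.5, 4.60). On A1, R sits at bearing -90° from J; a 140° counterclockwise sweep puts D at bearing 50°, so D = J + 4.6·(cos 50°, sin 50°) = (-47.5, 8.12). Tangency of A1 to DL means the radius JD is perpendicular to DL, so DL runs along (−sin 50°, cos 50°); with |DL| = 31.1, L = (-71.4, 28.1). Then |WL| = |L − W| = 76.7.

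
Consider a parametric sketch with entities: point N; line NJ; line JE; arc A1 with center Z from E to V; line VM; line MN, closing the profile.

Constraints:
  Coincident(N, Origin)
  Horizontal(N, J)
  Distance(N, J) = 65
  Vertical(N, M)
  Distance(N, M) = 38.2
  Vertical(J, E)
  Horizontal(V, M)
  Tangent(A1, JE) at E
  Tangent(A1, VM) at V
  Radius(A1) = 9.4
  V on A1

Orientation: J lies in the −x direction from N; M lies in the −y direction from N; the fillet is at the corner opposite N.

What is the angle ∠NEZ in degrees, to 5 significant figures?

23.897°

N is at the origin; N and J share the same y with |NJ| = 65.0 and J on the −x side, so J = (-65.000, 0.0000). NM is vertical with |NM| = 38.2 and M on the −y side, so M = (0.0000, -38.200). The virtual corner opposite N is at (-65.000, -38.200). A1 meets JE tangentially, so ZE is at right angles to JE and A1 meets VM tangentially, so ZV is at right angles to VM, with radius 9.4, so the center Z sits 9.4 in from both sides at Z = (-55.600, -28.800). That places the tangent points at E = (-65.000, -28.800) on JE and V = (-55.600, -38.200) on VM. Then cos ∠NEZ = EN·EZ / (|EN||EZ|), giving 23.897°.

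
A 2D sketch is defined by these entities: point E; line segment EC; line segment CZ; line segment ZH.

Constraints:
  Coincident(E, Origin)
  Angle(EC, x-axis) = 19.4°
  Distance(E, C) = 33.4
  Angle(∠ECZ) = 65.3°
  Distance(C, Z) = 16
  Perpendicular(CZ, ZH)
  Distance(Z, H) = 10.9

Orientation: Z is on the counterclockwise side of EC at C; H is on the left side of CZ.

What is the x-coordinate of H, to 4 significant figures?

12.54

E is at the origin; EC runs at 19.4° with length 33.4, so C = 33.4·(cos 19.4°, sin 19.4°) = (31.50, 11.09). ∠ECZ = 65.3°, so CZ runs at 19.4° + (180° − 65.3°) = 134.1° from the x-axis; with |CZ| = 16.0, Z = C + 16.0·(cos 134.1°, sin 134.1°) = (20.37, 22.58). CZ ⟂ ZH; with |ZH| = 10.9 on the left of CZ, H = Z + 10.9·(-0.7181, -0.6959) = (12.54, 15.00). So H.x = 12.54.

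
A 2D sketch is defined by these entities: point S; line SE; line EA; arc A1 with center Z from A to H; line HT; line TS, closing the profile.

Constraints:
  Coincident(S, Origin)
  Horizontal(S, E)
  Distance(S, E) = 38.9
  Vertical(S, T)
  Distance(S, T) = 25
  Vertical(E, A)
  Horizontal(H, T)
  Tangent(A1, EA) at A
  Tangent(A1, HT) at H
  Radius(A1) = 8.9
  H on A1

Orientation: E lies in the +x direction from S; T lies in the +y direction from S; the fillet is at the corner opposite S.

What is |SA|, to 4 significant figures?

42.10

S is at the origin; SE is horizontal with |SE| = 38.9 and E on the +x side, so E = (38.90, 0.000). S and T share the same x with |ST| = 25.0 and T on the +y side, so T = (0.000, 25.00). The virtual corner opposite S is at (38.90, 25.00). Since A1 is tangent to EA there, ZA ⟂ EA and A1 meets HT tangentially, so ZH is at right angles to HT, with radius 8.9, so the center Z sits 8.9 in from both sides at Z = (30.00, 16.10). That places the tangent points at A = (38.90, 16.10) on EA and H = (30.00, 25.00) on HT. Then |SA| = |A − S| = 42.10.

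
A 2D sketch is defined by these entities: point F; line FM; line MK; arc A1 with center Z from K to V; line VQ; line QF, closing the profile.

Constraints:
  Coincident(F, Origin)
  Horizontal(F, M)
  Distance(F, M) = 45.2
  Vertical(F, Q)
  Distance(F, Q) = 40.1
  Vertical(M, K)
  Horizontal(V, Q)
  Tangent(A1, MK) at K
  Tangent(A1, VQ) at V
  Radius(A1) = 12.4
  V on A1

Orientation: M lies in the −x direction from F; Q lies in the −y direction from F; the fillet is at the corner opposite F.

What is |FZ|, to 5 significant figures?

42.932

F is at the origin; FM is horizontal with |FM| = 45.2 and M on the −x side, so M = (-45.200, 0.0000). FQ is vertical with |FQ| = 40.1 and Q on the −y side, so Q = (0.0000, -40.100). The virtual corner opposite F is at (-45.200, -40.100). The tangent condition forces ZK to be normal to MK and since A1 is tangent to VQ there, ZV ⟂ VQ, with radius 12.4, so the center Z sits 12.4 in from both sides at Z = (-32.800, -27.700). Then |FZ| = |Z − F| = 42.932.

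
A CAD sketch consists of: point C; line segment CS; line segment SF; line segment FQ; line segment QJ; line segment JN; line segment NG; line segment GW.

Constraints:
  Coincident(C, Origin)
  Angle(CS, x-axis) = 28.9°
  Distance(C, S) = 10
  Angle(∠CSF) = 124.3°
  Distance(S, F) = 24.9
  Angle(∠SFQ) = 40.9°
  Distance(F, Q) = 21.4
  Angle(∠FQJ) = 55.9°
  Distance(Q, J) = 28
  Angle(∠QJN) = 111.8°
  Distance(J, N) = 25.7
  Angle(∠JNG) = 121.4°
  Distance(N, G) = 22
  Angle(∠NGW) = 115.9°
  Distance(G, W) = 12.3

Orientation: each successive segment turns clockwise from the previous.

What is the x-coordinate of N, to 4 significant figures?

45.49

∠FQJ = 55.9° gives QJ at 70.00° from the x-axis; with |QJ| = 28.0, J = (19.80, 14.70). ∠QJN = 111.8° gives JN at 1.800° from the x-axis; with |JN| = 25.7, N = (45.49, 15.51). So N.x = 45.49.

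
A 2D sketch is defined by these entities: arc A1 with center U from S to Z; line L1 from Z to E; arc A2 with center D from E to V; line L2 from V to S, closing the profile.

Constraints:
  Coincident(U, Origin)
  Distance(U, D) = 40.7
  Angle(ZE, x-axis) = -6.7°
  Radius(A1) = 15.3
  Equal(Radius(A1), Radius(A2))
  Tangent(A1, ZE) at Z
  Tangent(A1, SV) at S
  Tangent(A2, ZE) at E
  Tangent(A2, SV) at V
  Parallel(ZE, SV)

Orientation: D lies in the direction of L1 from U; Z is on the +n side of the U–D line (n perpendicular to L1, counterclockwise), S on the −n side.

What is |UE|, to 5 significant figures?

43.481

The slot axis is L1's direction at -6.7°, so u = (cos -6.7°, sin -6.7°) = (0.99317, -0.11667) and n = (−sin -6.7°, cos -6.7°) = (0.11667, 0.99317). U is at the origin and D lies 40.7 along u from U, so D = 40.7·u = (40.422, -4.7485). Tangency of A1 to both parallel lines with radius 15.3 puts Z and S at U ± 15.3·n: Z = (1.7851, 15.196), S = (-1.7851, -15.196). Equal radii place E and V the same way about D: E = D + 15.3·n = (42.207, 10.447), V = D − 15.3·n = (38.637, -19.944). Then |UE| = |E − U| = 43.481.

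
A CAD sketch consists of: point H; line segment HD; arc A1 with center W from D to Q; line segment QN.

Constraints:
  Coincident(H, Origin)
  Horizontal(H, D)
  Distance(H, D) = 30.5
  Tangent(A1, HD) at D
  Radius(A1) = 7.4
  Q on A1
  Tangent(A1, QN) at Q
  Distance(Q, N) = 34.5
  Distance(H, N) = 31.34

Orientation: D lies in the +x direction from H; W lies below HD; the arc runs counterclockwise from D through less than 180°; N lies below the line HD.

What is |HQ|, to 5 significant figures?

24.691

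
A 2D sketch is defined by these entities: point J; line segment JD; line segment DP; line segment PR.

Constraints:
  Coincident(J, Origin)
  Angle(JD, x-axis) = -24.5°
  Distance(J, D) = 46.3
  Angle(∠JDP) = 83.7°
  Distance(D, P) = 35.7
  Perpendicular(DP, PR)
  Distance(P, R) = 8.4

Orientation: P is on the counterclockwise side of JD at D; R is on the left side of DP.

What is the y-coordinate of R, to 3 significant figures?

17.3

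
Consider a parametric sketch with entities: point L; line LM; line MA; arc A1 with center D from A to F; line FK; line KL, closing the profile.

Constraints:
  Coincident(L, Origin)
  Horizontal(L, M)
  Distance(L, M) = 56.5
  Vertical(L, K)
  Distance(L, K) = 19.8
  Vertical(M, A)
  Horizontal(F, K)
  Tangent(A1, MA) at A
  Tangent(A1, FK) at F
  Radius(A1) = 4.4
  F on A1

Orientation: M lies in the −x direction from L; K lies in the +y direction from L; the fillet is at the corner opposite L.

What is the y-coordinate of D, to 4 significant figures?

15.40

L and K share the same x with |LK| = 19.8 and K on the +y side, so K = (0.000, 19.80). The virtual corner opposite L is at (-56.50, 19.80). The tangent condition forces DA to be normal to MA and since A1 is tangent to FK there, DF ⟂ FK, with radius 4.4, so the center D sits 4.4 in from both sides at D = (-52.10, 15.40). So D.y = 15.40.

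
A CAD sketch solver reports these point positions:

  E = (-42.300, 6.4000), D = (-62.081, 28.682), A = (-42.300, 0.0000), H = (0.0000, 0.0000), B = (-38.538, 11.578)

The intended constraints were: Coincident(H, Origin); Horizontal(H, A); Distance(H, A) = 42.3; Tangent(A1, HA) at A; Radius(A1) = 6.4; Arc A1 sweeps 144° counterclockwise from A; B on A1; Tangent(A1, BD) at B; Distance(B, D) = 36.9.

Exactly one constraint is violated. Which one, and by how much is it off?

Distance(B, D) = 36.9 — off by 7.80.

H = (0.00, 0.00) ✓; H.y = 0.00, A.y = 0.00 ✓; |HA| = 42.30 ✓; ∠(EA, AH) = 90.00° ✓; |EA| = 6.400 ✓; bearing(E→B) − bearing(E→A) = 144.0° ✓; |EB| = 6.400 ✓; ∠(EB, BD) = 90.00° ✓; |BD| = 29.10 ✗.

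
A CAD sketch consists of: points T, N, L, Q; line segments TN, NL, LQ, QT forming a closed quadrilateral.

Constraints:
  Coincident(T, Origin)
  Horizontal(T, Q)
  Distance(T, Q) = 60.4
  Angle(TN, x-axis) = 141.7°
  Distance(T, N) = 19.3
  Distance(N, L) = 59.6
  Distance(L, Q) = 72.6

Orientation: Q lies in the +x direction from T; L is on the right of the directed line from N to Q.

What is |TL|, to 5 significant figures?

44.853

Checks: |NL| = 59.60 ✓; |LQ| = 72.60 ✓.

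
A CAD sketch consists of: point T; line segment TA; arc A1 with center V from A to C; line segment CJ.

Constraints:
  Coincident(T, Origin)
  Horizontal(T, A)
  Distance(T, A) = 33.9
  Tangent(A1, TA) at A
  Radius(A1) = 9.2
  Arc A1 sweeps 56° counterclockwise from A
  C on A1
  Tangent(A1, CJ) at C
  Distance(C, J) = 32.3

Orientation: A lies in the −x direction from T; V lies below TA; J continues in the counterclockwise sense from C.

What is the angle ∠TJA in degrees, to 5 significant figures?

22.842°

On A1, A sits at bearing 90° from V; a 56° counterclockwise sweep puts C at bearing 146°, so C = V + 9.2·(cos 146°, sin 146°) = (-41.527, -4.0554). The tangent condition forces VC to be normal to CJ, so CJ runs along (−sin 146°, cos 146°); with |CJ| = 32.3, J = (-59.589, -30.833). Then cos ∠TJA = JT·JA / (|JT||JA|), giving 22.842°.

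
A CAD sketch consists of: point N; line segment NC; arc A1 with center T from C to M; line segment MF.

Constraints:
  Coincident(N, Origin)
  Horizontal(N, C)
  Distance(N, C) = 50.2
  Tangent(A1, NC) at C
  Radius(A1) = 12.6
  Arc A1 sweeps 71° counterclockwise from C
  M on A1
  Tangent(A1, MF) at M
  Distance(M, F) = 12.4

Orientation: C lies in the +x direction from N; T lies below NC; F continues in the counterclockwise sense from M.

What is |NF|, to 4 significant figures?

39.77

On A1, C sits at bearing 90° from T; a 71° counterclockwise sweep puts M at bearing 161°, so M = T + 12.6·(cos 161°, sin 161°) = (38.29, -8.498). Tangency of A1 to MF means the radius TM is perpendicular to MF, so MF runs along (−sin 161°, cos 161°); with |MF| = 12.4, F = (34.25, -20.22). Then |NF| = |F − N| = 39.77.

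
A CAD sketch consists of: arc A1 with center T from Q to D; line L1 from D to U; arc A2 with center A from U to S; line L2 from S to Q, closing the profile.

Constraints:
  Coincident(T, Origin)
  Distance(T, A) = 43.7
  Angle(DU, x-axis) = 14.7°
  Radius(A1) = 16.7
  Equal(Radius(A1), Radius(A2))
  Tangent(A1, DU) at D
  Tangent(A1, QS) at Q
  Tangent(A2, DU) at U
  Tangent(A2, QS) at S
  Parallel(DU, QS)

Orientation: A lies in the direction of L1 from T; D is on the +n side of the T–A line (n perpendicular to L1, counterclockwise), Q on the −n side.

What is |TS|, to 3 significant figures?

46.8

The slot axis is L1's direction at 14.7°, so u = (cos 14.7°, sin 14.7°) = (0.967, 0.254) and n = (−sin 14.7°, cos 14.7°) = (-0.254, 0.967). T is at the origin and A lies 43.7 along u from T, so A = 43.7·u = (42.3, 11.1). Tangency of A1 to both parallel lines with radius 16.7 puts D and Q at T ± 16.7·n: D = (-4.24, 16.2), Q = (4.24, -16.2). Equal radii place U and S the same way about A: U = A + 16.7·n = (38.0, 27.2), S = A − 16.7·n = (46.5, -5.06). Then |TS| = |S − T| = 46.8.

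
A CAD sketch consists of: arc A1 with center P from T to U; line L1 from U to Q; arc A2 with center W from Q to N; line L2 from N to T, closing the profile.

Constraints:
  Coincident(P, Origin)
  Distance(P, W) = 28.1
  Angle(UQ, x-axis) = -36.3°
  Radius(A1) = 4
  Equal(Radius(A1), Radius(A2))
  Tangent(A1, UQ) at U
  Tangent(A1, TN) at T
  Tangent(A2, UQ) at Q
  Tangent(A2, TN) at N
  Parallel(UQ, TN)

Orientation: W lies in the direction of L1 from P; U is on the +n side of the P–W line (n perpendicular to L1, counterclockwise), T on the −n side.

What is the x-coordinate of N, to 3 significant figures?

20.3

The slot axis is L1's direction at -36.3°, so u = (cos -36.3°, sin -36.3°) = (0.806, -0.592) and n = (−sin -36.3°, cos -36.3°) = (0.592, 0.806). P is at the origin and W lies 28.1 along u from P, so W = 28.1·u = (22.6, -16.6). Tangency of A1 to both parallel lines with radius 4.0 puts U and T at P ± 4.0·n: U = (2.37, 3.22), T = (-2.37, -3.22). Equal radii place Q and N the same way about W: Q = W + 4.0·n = (25.0, -13.4), N = W − 4.0·n = (20.3, -19.9). So N.x = 20.3.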